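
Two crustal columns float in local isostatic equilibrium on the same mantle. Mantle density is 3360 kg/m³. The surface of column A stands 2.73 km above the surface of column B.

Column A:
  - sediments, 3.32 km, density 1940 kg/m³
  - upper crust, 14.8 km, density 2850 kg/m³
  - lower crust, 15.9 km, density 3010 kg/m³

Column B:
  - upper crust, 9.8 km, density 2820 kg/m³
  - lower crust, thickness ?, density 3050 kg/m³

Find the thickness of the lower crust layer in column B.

10.8 km

Take the compensation level at the base of the deeper column (depth z_c below the surface of column A) and equate Σ ρ_i t_i down to z_c; mantle fills any gap and the z_c terms cancel.
Column A: 3.32×1940 + 14.8×2850 + 15.9×3010 + (z_c − 34.02)×3360
Column B: 2.73×0 + 9.8×2820 + x×3050 + (z_c − 2.73 − 9.8 − x)×3360
The z_c×3360 term appears on both sides and cancels. Collect the known terms of each column as K = Σ(ρt)_known − 3360 × (depth of known layers): K_A = 96479.8 − 3360×34.02 = −17827.4; K_B = 27636 − 3360×(2.73 + 9.8) = −14464.8.
Balance: K_A = K_B − x×(3360 − 3050), so x = (K_B − K_A)/(3360 − 3050) = 3362.6/310 = 10.8 km.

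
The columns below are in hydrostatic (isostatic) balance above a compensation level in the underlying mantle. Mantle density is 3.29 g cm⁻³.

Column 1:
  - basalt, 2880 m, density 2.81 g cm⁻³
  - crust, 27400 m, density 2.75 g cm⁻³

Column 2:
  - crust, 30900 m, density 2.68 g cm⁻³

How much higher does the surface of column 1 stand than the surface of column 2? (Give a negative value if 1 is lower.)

For any compensation level in the mantle, the mantle terms cancel and isostasy reduces to e = (Σt_1 − Σt_2) − (Σ(ρt)_1 − Σ(ρt)_2) / ρ_m.
Σt_1 = 30280 m; Σt_2 = 30900 m; Σ(ρt)_1 = 83442.8; Σ(ρt)_2 = 82812 (in m·g cm⁻³).
e = (30280 − 30900) − (83442.8 − 82812) / 3.29 = −812 m.

−812 m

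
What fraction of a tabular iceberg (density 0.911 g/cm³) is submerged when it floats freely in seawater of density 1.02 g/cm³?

0.893

Submerged fraction = ρ_obj/ρ_fluid = 0.911/1.02 = 0.893.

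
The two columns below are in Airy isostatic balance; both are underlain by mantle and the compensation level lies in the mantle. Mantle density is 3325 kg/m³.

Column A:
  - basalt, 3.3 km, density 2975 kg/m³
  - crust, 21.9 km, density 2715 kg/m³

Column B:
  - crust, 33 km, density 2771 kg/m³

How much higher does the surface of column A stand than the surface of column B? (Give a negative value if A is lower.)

−1.13 km

For any compensation level in the mantle, the mantle terms cancel and isostasy reduces to e = (Σt_A − Σt_B) − (Σ(ρt)_A − Σ(ρt)_B) / ρ_m.
Σt_A = 25.2 km; Σt_B = 33 km; Σ(ρt)_A = 69276; Σ(ρt)_B = 91443 (in km·kg/m³).
e = (25.2 − 33) − (69276 − 91443) / 3325 = −1.13 km.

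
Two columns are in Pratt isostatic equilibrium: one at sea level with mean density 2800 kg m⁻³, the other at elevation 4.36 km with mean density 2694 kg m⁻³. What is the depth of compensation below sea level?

ρ_ref D = ρ (D + h) → D (ρ_ref − ρ) = ρ h.
D = ρ h/(ρ_ref − ρ) = 2694 × 4.36 km/(2800 − 2694) = 111 km.

111 km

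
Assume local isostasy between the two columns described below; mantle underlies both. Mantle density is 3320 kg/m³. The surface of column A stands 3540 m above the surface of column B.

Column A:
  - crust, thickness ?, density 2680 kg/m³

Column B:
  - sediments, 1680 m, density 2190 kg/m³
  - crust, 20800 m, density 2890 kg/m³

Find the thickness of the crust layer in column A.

35300 m

Take the compensation level at the base of the deeper column (depth z_c below the surface of column A) and equate Σ ρ_i t_i down to z_c; mantle fills any gap and the z_c terms cancel.
Column A: x×2680 + (z_c − 0 − x)×3320
Column B: 3540×0 + 1680×2190 + 20800×2890 + (z_c − 3540 − 22480)×3320
The z_c×3320 term appears on both sides and cancels. Collect the known terms of each column as K = Σ(ρt)_known − 3320 × (depth of known layers): K_A = 0 − 3320×0 = 0; K_B = 63791200 − 3320×(3540 + 22480) = −22595200.
Balance: K_A − x×(3320 − 2680) = K_B, so x = (K_A − K_B)/(3320 − 2680) = 22595200/640 = 35300 m.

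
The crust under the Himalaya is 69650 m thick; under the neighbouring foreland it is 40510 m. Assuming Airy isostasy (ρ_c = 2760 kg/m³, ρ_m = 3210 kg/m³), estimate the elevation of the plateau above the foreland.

4090 m

Excess crust Δ = 69650 m − 40510 m = 29140 m, split between elevation h and root r with h + r = Δ.
Airy balance ρ_c h = (ρ_m − ρ_c) r gives r = h ρ_c/(ρ_m − ρ_c), so h (1 + ρ_c/(ρ_m − ρ_c)) = Δ, i.e. h = Δ (ρ_m − ρ_c)/ρ_m.
h = 29140 m × 450/3210 = 4090 m.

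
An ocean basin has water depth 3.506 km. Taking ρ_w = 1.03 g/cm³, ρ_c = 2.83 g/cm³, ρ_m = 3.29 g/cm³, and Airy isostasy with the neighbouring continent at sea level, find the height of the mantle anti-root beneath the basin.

13.7 km

Balancing pressure at the compensation depth: replacing crust with seawater at the top is compensated by replacing crust with mantle at the base: d (ρ_c − ρ_w) = a (ρ_m − ρ_c).
a = d (ρ_c − ρ_w)/(ρ_m − ρ_c) = 3.506 km × 1.8/0.46 = 13.7 km.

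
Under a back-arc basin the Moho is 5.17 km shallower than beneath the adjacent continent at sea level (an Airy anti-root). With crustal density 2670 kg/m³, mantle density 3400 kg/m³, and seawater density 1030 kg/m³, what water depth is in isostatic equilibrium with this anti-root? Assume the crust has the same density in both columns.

2.3 km

Replacing a thickness d of crust by seawater at the top must be balanced by replacing crust with mantle at the base: d (ρ_c − ρ_w) = a (ρ_m − ρ_c).
d = a (ρ_m − ρ_c)/(ρ_c − ρ_w) = 5.17 km × 730/1640 = 2.3 km.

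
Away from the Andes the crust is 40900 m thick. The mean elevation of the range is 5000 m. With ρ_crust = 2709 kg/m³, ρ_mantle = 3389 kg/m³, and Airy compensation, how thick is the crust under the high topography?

65800 m

Root depth r = h ρ_c / (ρ_m − ρ_c) = 5000 m × 2709 / 680 = 19920 m.
Total thickness = T + h + r = 40900 m + 5000 m + 19920 m = 65800 m.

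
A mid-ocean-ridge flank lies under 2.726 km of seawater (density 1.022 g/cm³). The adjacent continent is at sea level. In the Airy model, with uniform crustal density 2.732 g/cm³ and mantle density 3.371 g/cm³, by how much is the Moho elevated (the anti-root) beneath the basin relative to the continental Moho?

For local isostatic compensation: replacing crust with seawater at the top is compensated by replacing crust with mantle at the base: d (ρ_c − ρ_w) = a (ρ_m − ρ_c).
a = d (ρ_c − ρ_w)/(ρ_m − ρ_c) = 2.726 km × 1.71/0.639 = 7.29 km.

7.29 km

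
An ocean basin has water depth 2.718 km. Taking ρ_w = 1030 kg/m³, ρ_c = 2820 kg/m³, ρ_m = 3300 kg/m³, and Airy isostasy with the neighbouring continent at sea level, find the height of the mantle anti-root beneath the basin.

In Airy isostatic equilibrium: replacing crust with seawater at the top is compensated by replacing crust with mantle at the base: d (ρ_c − ρ_w) = a (ρ_m − ρ_c).
a = d (ρ_c − ρ_w)/(ρ_m − ρ_c) = 2.718 km × 1790/480 = 10.1 km.

10.1 km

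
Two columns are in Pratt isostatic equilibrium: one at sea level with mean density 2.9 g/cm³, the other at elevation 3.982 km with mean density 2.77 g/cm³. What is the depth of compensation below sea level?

ρ_ref D = ρ (D + h) → D (ρ_ref − ρ) = ρ h.
D = ρ h/(ρ_ref − ρ) = 2.77 × 3.982 km/(2.9 − 2.77) = 84.8 km.

84.8 km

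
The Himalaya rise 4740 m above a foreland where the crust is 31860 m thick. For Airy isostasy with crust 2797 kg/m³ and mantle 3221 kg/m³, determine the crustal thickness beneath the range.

Root depth r = h ρ_c / (ρ_m − ρ_c) = 4740 m × 2797 / 424 = 31270 m.
Total thickness = T + h + r = 31860 m + 4740 m + 31270 m = 67900 m.

67900 m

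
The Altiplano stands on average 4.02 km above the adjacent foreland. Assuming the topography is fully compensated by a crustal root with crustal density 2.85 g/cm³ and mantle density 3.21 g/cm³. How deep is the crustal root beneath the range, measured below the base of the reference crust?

By Archimedes' principle applied to the lithosphere: the weight of the topography is balanced by the buoyancy of the root, ρ_c h = (ρ_m − ρ_c) r.
r = h · ρ_c / (ρ_m − ρ_c) = 4.02 km × 2.85 / (3.21 − 2.85) = 31.8 km.

31.8 km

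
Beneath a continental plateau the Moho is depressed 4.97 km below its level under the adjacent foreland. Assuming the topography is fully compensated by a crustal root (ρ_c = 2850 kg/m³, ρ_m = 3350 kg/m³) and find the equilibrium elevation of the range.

0.872 km

Balancing pressure at the compensation depth: ρ_c h = (ρ_m − ρ_c) r.
h = r (ρ_m − ρ_c) / ρ_c = 4.97 km × (3350 − 2850) / 2850 = 0.872 km.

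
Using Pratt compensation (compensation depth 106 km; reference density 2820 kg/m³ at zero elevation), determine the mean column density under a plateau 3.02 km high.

2740 kg/m³

Pratt balance: ρ_ref D = ρ (D + h).
ρ = ρ_ref D/(D + h) = 2820 × 106 km/(106 km + 3.02 km) = 2740 kg/m³.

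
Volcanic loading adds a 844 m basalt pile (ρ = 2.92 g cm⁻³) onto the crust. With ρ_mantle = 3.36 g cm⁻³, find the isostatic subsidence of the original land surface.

733 m

Subaerial loading: s = t ρ_load / ρ_m.
s = 844 m × 2.92/3.36 = 733 m.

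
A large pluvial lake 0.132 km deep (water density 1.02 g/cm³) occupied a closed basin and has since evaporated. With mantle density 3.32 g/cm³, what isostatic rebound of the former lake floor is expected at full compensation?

u = d ρ_w/ρ_m = 0.132 km × 1.02/3.32 = 0.0406 km.

0.0406 km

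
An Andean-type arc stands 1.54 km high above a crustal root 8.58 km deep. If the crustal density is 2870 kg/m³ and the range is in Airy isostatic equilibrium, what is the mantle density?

3390 kg/m³

Airy balance: ρ_c h = (ρ_m − ρ_c) r → ρ_m = ρ_c (1 + h/r).
ρ_m = 2870 × (1 + 1.54 km/8.58 km) = 3390 kg/m³.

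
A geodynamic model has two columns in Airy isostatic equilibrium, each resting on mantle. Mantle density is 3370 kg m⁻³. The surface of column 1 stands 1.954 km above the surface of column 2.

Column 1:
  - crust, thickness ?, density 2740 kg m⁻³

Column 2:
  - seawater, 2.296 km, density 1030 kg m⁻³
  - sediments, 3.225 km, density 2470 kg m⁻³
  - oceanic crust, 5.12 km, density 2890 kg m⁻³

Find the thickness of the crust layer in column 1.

Take the compensation level at the base of the deeper column (depth z_c below the surface of column 1) and equate Σ ρ_i t_i down to z_c; mantle fills any gap and the z_c terms cancel.
Column 1: x×2740 + (z_c − 0 − x)×3370
Column 2: 1.954×0 + 2.296×1030 + 3.225×2470 + 5.12×2890 + (z_c − 1.954 − 10.641)×3370
The z_c×3370 term appears on both sides and cancels. Collect the known terms of each column as K = Σ(ρt)_known − 3370 × (depth of known layers): K_1 = 0 − 3370×0 = 0; K_2 = 25127.43 − 3370×(1.954 + 10.641) = −17317.72.
Balance: K_1 − x×(3370 − 2740) = K_2, so x = (K_1 − K_2)/(3370 − 2740) = 17317.7/630 = 27.5 km.

27.5 km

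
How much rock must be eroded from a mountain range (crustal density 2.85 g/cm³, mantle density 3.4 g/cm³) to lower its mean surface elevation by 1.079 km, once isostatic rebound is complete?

Net drop Δ = e − u = e − e ρ_c/ρ_m = e (ρ_m − ρ_c)/ρ_m.
e = Δ ρ_m/(ρ_m − ρ_c) = 1.079 km × 3.4/0.55 = 6.67 km.

6.67 km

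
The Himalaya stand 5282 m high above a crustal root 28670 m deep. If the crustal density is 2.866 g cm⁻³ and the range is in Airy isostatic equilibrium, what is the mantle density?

Airy balance: ρ_c h = (ρ_m − ρ_c) r → ρ_m = ρ_c (1 + h/r).
ρ_m = 2.866 × (1 + 5282 m/28670 m) = 3.39 g cm⁻³.

3.39 g cm⁻³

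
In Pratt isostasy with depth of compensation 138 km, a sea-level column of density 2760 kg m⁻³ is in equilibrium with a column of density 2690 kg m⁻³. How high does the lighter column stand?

3.59 km

ρ_ref D = ρ (D + h) → h = D (ρ_ref − ρ)/ρ.
h = 138 km × (2760 − 2690)/2690 = 3.59 km.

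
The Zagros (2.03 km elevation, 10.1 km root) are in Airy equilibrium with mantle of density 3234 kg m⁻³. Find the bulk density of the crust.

2690 kg m⁻³

ρ_c h = (ρ_m − ρ_c) r → ρ_c (h + r) = ρ_m r → ρ_c = ρ_m r / (h + r).
ρ_c = 3234 × 10.1 km / (2.03 km + 10.1 km) = 2690 kg m⁻³.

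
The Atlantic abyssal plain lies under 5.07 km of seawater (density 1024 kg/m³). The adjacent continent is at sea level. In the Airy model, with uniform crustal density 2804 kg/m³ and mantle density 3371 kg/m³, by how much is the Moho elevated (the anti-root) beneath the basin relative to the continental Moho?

Balancing pressure at the compensation depth: replacing crust with seawater at the top is compensated by replacing crust with mantle at the base: d (ρ_c − ρ_w) = a (ρ_m − ρ_c).
a = d (ρ_c − ρ_w)/(ρ_m − ρ_c) = 5.07 km × 1780/567 = 15.9 km.

15.9 km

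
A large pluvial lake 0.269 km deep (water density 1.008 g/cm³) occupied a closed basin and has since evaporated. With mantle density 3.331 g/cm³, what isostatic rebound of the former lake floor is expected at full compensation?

0.0814 km

u = d ρ_w/ρ_m = 0.269 km × 1.008/3.331 = 0.0814 km.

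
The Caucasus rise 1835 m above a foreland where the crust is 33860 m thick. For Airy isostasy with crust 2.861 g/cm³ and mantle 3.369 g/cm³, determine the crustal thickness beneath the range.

Root depth r = h ρ_c / (ρ_m − ρ_c) = 1835 m × 2.861 / 0.508 = 10330 m.
Total thickness = T + h + r = 33860 m + 1835 m + 10330 m = 46000 m.

46000 m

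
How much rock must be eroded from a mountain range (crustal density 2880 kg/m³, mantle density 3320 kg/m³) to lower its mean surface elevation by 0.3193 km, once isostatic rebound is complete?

Net drop Δ = e − u = e − e ρ_c/ρ_m = e (ρ_m − ρ_c)/ρ_m.
e = Δ ρ_m/(ρ_m − ρ_c) = 0.3193 km × 3320/440 = 2.41 km.

2.41 km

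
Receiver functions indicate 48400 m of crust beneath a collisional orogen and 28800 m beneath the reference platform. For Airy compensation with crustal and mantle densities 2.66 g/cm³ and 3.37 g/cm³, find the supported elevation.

Excess crust Δ = 48400 m − 28800 m = 19600 m, split between elevation h and root r with h + r = Δ.
Airy balance ρ_c h = (ρ_m − ρ_c) r gives r = h ρ_c/(ρ_m − ρ_c), so h (1 + ρ_c/(ρ_m − ρ_c)) = Δ, i.e. h = Δ (ρ_m − ρ_c)/ρ_m.
h = 19600 m × 0.71/3.37 = 4130 m.

4130 m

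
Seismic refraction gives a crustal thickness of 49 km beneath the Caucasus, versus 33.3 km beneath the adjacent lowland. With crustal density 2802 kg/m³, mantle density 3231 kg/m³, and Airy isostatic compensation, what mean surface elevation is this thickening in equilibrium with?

Excess crust Δ = 49 km − 33.3 km = 15.7 km, split between elevation h and root r with h + r = Δ.
Airy balance ρ_c h = (ρ_m − ρ_c) r gives r = h ρ_c/(ρ_m − ρ_c), so h (1 + ρ_c/(ρ_m − ρ_c)) = Δ, i.e. h = Δ (ρ_m − ρ_c)/ρ_m.
h = 15.7 km × 429/3231 = 2.08 km.

2.08 km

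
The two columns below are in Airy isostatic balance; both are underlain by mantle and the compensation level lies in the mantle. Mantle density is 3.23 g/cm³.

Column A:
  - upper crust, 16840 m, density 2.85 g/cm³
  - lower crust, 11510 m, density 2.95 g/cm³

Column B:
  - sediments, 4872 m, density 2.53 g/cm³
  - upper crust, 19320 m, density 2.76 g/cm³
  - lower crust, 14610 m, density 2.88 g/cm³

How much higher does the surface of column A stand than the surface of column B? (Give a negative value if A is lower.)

−2470 m

For any compensation level in the mantle, the mantle terms cancel and isostasy reduces to e = (Σt_A − Σt_B) − (Σ(ρt)_A − Σ(ρt)_B) / ρ_m.
Σt_A = 28350 m; Σt_B = 38802 m; Σ(ρt)_A = 81948.5; Σ(ρt)_B = 107726.16 (in m·g/cm³).
e = (28350 − 38802) − (81948.5 − 107726.16) / 3.23 = −2470 m.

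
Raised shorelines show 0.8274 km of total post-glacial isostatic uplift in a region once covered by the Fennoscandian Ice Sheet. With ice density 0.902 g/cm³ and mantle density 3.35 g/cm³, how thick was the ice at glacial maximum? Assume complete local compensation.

3.07 km

u = t ρ_ice/ρ_m → t = u ρ_m/ρ_ice = 0.8274 km × 3.35/0.902 = 3.07 km.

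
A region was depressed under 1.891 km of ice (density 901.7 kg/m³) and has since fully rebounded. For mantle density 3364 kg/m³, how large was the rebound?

0.507 km

Removing the load lets mantle flow back in; uplift u satisfies ρ_ice t = ρ_m u.
u = t ρ_ice/ρ_m = 1.891 km × 901.7/3364 = 0.507 km.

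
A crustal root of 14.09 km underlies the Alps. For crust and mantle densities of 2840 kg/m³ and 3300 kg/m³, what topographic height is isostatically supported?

2.28 km

In Airy isostatic equilibrium: ρ_c h = (ρ_m − ρ_c) r.
h = r (ρ_m − ρ_c) / ρ_c = 14.09 km × (3300 − 2840) / 2840 = 2.28 km.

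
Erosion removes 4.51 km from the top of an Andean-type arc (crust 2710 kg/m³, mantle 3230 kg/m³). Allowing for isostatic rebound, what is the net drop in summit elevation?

0.726 km

Rebound u = e ρ_c/ρ_m = 4.51 km × 2710/3230 = 3.784 km.
Net surface drop = e − u = 4.51 km − 3.784 km = e (ρ_m − ρ_c)/ρ_m = 0.726 km.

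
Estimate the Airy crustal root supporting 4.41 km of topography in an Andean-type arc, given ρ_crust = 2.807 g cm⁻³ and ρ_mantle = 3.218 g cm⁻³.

30.1 km

In Airy isostatic equilibrium: the weight of the topography is balanced by the buoyancy of the root, ρ_c h = (ρ_m − ρ_c) r.
r = h · ρ_c / (ρ_m − ρ_c) = 4.41 km × 2.807 / (3.218 − 2.807) = 30.1 km.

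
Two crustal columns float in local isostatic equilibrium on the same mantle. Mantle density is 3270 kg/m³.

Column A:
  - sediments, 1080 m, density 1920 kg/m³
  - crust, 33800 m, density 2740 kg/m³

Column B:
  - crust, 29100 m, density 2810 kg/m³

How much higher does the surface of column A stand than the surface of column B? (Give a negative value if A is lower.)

For any compensation level in the mantle, the mantle terms cancel and isostasy reduces to e = (Σt_A − Σt_B) − (Σ(ρt)_A − Σ(ρt)_B) / ρ_m.
Σt_A = 34880 m; Σt_B = 29100 m; Σ(ρt)_A = 94685600; Σ(ρt)_B = 81771000 (in m·kg/m³).
e = (34880 − 29100) − (94685600 − 81771000) / 3270 = 1830 m.

1830 m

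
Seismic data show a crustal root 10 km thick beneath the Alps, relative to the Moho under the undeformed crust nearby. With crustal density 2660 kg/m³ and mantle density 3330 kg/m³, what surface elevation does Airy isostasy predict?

Isostatic balance requires: ρ_c h = (ρ_m − ρ_c) r.
h = r (ρ_m − ρ_c) / ρ_c = 10 km × (3330 − 2660) / 2660 = 2.52 km.

2.52 km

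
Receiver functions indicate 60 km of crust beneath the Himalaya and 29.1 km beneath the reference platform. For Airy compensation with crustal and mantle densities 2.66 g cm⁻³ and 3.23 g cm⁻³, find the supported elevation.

Excess crust Δ = 60 km − 29.1 km = 30.9 km, split between elevation h and root r with h + r = Δ.
Airy balance ρ_c h = (ρ_m − ρ_c) r gives r = h ρ_c/(ρ_m − ρ_c), so h (1 + ρ_c/(ρ_m − ρ_c)) = Δ, i.e. h = Δ (ρ_m − ρ_c)/ρ_m.
h = 30.9 km × 0.57/3.23 = 5.45 km.

5.45 km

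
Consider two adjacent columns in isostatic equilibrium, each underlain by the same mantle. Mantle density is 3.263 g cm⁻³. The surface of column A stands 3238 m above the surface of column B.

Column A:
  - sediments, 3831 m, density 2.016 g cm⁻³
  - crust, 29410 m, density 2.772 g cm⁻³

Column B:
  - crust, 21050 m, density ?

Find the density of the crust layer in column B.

Take the compensation level at the base of the deeper column (depth z_c below the surface of column A) and equate Σ ρ_i t_i down to z_c; mantle fills any gap and the z_c terms cancel.
Column A: 3831×2.016 + 29410×2.772 + (z_c − 33241)×3.263
Column B: 3238×0 + 21050×ρ + (z_c − 3238 − 21050)×3.263
The z_c×3.263 term appears on both sides and cancels. Collect the known terms of each column as K = Σ(ρt)_known − 3.263 × (depth of known layers): K_A = 89247.816 − 3.263×33241 = −19217.567; K_B = 0 − 3.263×(3238 + 21050) = −79251.744.
Balance: K_A = K_B + 21050×ρ, so ρ = (K_A − K_B)/21050 = 60034.2/21050 = 2.85 g cm⁻³.

2.85 g cm⁻³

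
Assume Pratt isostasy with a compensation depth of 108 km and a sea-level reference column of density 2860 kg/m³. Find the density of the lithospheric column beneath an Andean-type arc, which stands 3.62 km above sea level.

2770 kg/m³

Pratt balance: ρ_ref D = ρ (D + h).
ρ = ρ_ref D/(D + h) = 2860 × 108 km/(108 km + 3.62 km) = 2770 kg/m³.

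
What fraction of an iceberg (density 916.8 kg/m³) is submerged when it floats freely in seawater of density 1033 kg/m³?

88.8%

Submerged fraction = ρ_obj/ρ_fluid = 916.8/1033 = 88.8%.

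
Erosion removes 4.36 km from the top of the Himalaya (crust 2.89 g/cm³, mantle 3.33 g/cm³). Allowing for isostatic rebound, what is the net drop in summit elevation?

Rebound u = e ρ_c/ρ_m = 4.36 km × 2.89/3.33 = 3.784 km.
Net surface drop = e − u = 4.36 km − 3.784 km = e (ρ_m − ρ_c)/ρ_m = 0.576 km.

0.576 km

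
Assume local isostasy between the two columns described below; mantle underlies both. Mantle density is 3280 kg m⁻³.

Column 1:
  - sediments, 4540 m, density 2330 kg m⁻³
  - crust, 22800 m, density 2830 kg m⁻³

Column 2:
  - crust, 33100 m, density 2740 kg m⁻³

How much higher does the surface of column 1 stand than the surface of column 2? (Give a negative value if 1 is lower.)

−1010 m

For any compensation level in the mantle, the mantle terms cancel and isostasy reduces to e = (Σt_1 − Σt_2) − (Σ(ρt)_1 − Σ(ρt)_2) / ρ_m.
Σt_1 = 27340 m; Σt_2 = 33100 m; Σ(ρt)_1 = 75102200; Σ(ρt)_2 = 90694000 (in m·kg m⁻³).
e = (27340 − 33100) − (75102200 − 90694000) / 3280 = −1010 m.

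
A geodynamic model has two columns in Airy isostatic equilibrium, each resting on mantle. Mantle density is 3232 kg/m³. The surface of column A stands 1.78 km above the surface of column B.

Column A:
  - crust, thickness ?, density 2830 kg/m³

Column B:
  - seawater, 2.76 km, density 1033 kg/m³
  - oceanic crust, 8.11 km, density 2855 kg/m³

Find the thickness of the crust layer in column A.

37 km

Take the compensation level at the base of the deeper column (depth z_c below the surface of column A) and equate Σ ρ_i t_i down to z_c; mantle fills any gap and the z_c terms cancel.
Column A: x×2830 + (z_c − 0 − x)×3232
Column B: 1.78×0 + 2.76×1033 + 8.11×2855 + (z_c − 1.78 − 10.87)×3232
The z_c×3232 term appears on both sides and cancels. Collect the known terms of each column as K = Σ(ρt)_known − 3232 × (depth of known layers): K_A = 0 − 3232×0 = 0; K_B = 26005.13 − 3232×(1.78 + 10.87) = −14879.67.
Balance: K_A − x×(3232 − 2830) = K_B, so x = (K_A − K_B)/(3232 − 2830) = 14879.7/402 = 37 km.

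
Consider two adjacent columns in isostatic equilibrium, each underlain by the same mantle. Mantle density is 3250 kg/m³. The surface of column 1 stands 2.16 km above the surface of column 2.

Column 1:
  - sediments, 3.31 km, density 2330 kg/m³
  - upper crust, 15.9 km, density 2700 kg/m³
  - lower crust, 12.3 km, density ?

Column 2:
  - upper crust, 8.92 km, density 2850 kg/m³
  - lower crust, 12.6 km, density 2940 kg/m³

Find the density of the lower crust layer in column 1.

Take the compensation level at the base of the deeper column (depth z_c below the surface of column 1) and equate Σ ρ_i t_i down to z_c; mantle fills any gap and the z_c terms cancel.
Column 1: 3.31×2330 + 15.9×2700 + 12.3×ρ + (z_c − 31.51)×3250
Column 2: 2.16×0 + 8.92×2850 + 12.6×2940 + (z_c − 2.16 − 21.52)×3250
The z_c×3250 term appears on both sides and cancels. Collect the known terms of each column as K = Σ(ρt)_known − 3250 × (depth of known layers): K_1 = 50642.3 − 3250×31.51 = −51765.2; K_2 = 62466 − 3250×(2.16 + 21.52) = −14494.
Balance: K_1 + 12.3×ρ = K_2, so ρ = (K_2 − K_1)/12.3 = 37271.2/12.3 = 3030 kg/m³.

3030 kg/m³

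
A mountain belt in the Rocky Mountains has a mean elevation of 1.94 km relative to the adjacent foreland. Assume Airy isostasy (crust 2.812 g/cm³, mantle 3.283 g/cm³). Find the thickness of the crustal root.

In Airy isostatic equilibrium: the weight of the topography is balanced by the buoyancy of the root, ρ_c h = (ρ_m − ρ_c) r.
r = h · ρ_c / (ρ_m − ρ_c) = 1.94 km × 2.812 / (3.283 − 2.812) = 11.6 km.

11.6 km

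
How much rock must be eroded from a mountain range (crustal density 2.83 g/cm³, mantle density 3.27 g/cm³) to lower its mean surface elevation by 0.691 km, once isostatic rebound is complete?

Net drop Δ = e − u = e − e ρ_c/ρ_m = e (ρ_m − ρ_c)/ρ_m.
e = Δ ρ_m/(ρ_m − ρ_c) = 0.691 km × 3.27/0.44 = 5.14 km.

5.14 km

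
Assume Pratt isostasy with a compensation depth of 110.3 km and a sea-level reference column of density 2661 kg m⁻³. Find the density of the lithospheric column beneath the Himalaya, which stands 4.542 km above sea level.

Pratt balance: ρ_ref D = ρ (D + h).
ρ = ρ_ref D/(D + h) = 2661 × 110.3 km/(110.3 km + 4.542 km) = 2560 kg m⁻³.

2560 kg m⁻³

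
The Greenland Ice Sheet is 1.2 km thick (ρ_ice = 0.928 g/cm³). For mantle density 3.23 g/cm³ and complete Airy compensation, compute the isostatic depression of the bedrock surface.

0.345 km

Equating mass per unit area of the two columns: the ice load ρ_ice t is balanced by mantle displaced below, ρ_m s.
s = t ρ_ice / ρ_m = 1.2 km × 0.928/3.23 = 0.345 km.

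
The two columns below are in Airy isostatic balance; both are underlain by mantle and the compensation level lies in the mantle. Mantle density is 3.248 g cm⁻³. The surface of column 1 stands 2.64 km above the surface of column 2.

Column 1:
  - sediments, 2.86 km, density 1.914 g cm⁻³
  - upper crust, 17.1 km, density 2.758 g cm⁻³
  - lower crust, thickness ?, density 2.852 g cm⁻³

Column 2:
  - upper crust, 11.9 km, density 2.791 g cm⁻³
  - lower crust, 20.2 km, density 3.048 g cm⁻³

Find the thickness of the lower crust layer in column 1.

14.8 km

Take the compensation level at the base of the deeper column (depth z_c below the surface of column 1) and equate Σ ρ_i t_i down to z_c; mantle fills any gap and the z_c terms cancel.
Column 1: 2.86×1.914 + 17.1×2.758 + x×2.852 + (z_c − 19.96 − x)×3.248
Column 2: 2.64×0 + 11.9×2.791 + 20.2×3.048 + (z_c − 2.64 − 32.1)×3.248
The z_c×3.248 term appears on both sides and cancels. Collect the known terms of each column as K = Σ(ρt)_known − 3.248 × (depth of known layers): K_1 = 52.63584 − 3.248×19.96 = −12.19424; K_2 = 94.7825 − 3.248×(2.64 + 32.1) = −18.05302.
Balance: K_1 − x×(3.248 − 2.852) = K_2, so x = (K_1 − K_2)/(3.248 − 2.852) = 5.85878/0.396 = 14.8 km.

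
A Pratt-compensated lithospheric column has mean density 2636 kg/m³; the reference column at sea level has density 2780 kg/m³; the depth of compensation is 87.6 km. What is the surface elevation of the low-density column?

4.79 km

ρ_ref D = ρ (D + h) → h = D (ρ_ref − ρ)/ρ.
h = 87.6 km × (2780 − 2636)/2636 = 4.79 km.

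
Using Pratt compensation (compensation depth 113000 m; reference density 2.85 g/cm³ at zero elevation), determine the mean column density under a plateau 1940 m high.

2.8 g/cm³

Pratt balance: ρ_ref D = ρ (D + h).
ρ = ρ_ref D/(D + h) = 2.85 × 113000 m/(113000 m + 1940 m) = 2.8 g/cm³.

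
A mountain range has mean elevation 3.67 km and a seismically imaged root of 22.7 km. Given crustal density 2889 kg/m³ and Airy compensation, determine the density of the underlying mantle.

Airy balance: ρ_c h = (ρ_m − ρ_c) r → ρ_m = ρ_c (1 + h/r).
ρ_m = 2889 × (1 + 3.67 km/22.7 km) = 3360 kg/m³.

3360 kg/m³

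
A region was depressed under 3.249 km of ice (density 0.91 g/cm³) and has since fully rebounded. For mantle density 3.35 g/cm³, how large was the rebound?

0.883 km

Removing the load lets mantle flow back in; uplift u satisfies ρ_ice t = ρ_m u.
u = t ρ_ice/ρ_m = 3.249 km × 0.91/3.35 = 0.883 km.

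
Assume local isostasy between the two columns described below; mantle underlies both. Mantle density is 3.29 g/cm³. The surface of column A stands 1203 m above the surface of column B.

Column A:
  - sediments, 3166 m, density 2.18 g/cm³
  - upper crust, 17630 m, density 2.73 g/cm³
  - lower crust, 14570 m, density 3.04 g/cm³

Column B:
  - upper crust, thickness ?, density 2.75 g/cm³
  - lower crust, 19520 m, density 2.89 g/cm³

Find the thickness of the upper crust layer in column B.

Take the compensation level at the base of the deeper column (depth z_c below the surface of column A) and equate Σ ρ_i t_i down to z_c; mantle fills any gap and the z_c terms cancel.
Column A: 3166×2.18 + 17630×2.73 + 14570×3.04 + (z_c − 35366)×3.29
Column B: 1203×0 + x×2.75 + 19520×2.89 + (z_c − 1203 − 19520 − x)×3.29
The z_c×3.29 term appears on both sides and cancels. Collect the known terms of each column as K = Σ(ρt)_known − 3.29 × (depth of known layers): K_A = 99324.58 − 3.29×35366 = −17029.56; K_B = 56412.8 − 3.29×(1203 + 19520) = −11765.87.
Balance: K_A = K_B − x×(3.29 − 2.75), so x = (K_B − K_A)/(3.29 − 2.75) = 5263.69/0.54 = 9750 m.

9750 m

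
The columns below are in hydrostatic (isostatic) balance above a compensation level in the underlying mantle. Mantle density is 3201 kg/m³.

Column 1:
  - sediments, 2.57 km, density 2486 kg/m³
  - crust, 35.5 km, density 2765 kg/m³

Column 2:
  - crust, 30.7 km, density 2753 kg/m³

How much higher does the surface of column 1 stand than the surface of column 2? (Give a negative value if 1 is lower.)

For any compensation level in the mantle, the mantle terms cancel and isostasy reduces to e = (Σt_1 − Σt_2) − (Σ(ρt)_1 − Σ(ρt)_2) / ρ_m.
Σt_1 = 38.07 km; Σt_2 = 30.7 km; Σ(ρt)_1 = 104546.52; Σ(ρt)_2 = 84517.1 (in km·kg/m³).
e = (38.07 − 30.7) − (104546.52 − 84517.1) / 3201 = 1.11 km.

1.11 km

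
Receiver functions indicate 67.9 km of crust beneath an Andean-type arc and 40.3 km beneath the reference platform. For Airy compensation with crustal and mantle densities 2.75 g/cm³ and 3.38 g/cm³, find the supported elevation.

Excess crust Δ = 67.9 km − 40.3 km = 27.6 km, split between elevation h and root r with h + r = Δ.
Airy balance ρ_c h = (ρ_m − ρ_c) r gives r = h ρ_c/(ρ_m − ρ_c), so h (1 + ρ_c/(ρ_m − ρ_c)) = Δ, i.e. h = Δ (ρ_m − ρ_c)/ρ_m.
h = 27.6 km × 0.63/3.38 = 5.14 km.

5.14 km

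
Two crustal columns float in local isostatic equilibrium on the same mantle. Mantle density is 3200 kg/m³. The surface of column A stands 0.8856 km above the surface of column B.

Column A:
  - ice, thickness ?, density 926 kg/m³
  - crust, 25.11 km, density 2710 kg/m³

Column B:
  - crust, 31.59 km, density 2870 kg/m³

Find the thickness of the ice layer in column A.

Take the compensation level at the base of the deeper column (depth z_c below the surface of column A) and equate Σ ρ_i t_i down to z_c; mantle fills any gap and the z_c terms cancel.
Column A: x×926 + 25.11×2710 + (z_c − 25.11 − x)×3200
Column B: 0.8856×0 + 31.59×2870 + (z_c − 0.8856 − 31.59)×3200
The z_c×3200 term appears on both sides and cancels. Collect the known terms of each column as K = Σ(ρt)_known − 3200 × (depth of known layers): K_A = 68048.1 − 3200×25.11 = −12303.9; K_B = 90663.3 − 3200×(0.8856 + 31.59) = −13258.62.
Balance: K_A − x×(3200 − 926) = K_B, so x = (K_A − K_B)/(3200 − 926) = 954.72/2274 = 0.42 km.

0.42 km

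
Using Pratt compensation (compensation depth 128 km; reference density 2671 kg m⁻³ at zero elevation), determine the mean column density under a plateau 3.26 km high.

2600 kg m⁻³

Pratt balance: ρ_ref D = ρ (D + h).
ρ = ρ_ref D/(D + h) = 2671 × 128 km/(128 km + 3.26 km) = 2600 kg m⁻³.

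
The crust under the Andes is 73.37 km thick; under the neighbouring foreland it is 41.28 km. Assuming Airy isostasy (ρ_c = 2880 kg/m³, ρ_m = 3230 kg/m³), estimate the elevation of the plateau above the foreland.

3.48 km

Excess crust Δ = 73.37 km − 41.28 km = 32.09 km, split between elevation h and root r with h + r = Δ.
Airy balance ρ_c h = (ρ_m − ρ_c) r gives r = h ρ_c/(ρ_m − ρ_c), so h (1 + ρ_c/(ρ_m − ρ_c)) = Δ, i.e. h = Δ (ρ_m − ρ_c)/ρ_m.
h = 32.09 km × 350/3230 = 3.48 km.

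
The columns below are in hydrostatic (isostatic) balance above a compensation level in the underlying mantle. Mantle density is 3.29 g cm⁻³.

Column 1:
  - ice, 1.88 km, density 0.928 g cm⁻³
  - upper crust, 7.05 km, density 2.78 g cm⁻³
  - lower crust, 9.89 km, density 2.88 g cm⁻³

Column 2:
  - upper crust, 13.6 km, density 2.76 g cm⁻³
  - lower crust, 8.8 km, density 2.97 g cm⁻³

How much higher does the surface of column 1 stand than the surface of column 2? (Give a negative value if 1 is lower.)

0.628 km

For any compensation level in the mantle, the mantle terms cancel and isostasy reduces to e = (Σt_1 − Σt_2) − (Σ(ρt)_1 − Σ(ρt)_2) / ρ_m.
Σt_1 = 18.82 km; Σt_2 = 22.4 km; Σ(ρt)_1 = 49.82684; Σ(ρt)_2 = 63.672 (in km·g cm⁻³).
e = (18.82 − 22.4) − (49.82684 − 63.672) / 3.29 = 0.628 km.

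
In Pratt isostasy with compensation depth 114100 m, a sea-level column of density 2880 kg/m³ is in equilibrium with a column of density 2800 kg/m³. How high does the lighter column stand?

ρ_ref D = ρ (D + h) → h = D (ρ_ref − ρ)/ρ.
h = 114100 m × (2880 − 2800)/2800 = 3260 m.

3260 m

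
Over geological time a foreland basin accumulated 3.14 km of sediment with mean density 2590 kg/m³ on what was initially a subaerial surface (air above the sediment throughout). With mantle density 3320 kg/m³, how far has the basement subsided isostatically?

Subaerial load: s = t ρ_sed / ρ_m = 3.14 km × 2590/3320 = 2.45 km.

2.45 km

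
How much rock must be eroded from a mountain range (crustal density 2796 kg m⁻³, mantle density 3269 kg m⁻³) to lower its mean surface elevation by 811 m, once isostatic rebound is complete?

5600 m

Net drop Δ = e − u = e − e ρ_c/ρ_m = e (ρ_m − ρ_c)/ρ_m.
e = Δ ρ_m/(ρ_m − ρ_c) = 811 m × 3269/473 = 5600 m.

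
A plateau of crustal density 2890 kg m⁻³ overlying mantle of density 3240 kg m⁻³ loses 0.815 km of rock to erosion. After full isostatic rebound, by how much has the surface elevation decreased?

0.088 km

Rebound u = e ρ_c/ρ_m = 0.815 km × 2890/3240 = 0.727 km.
Net surface drop = e − u = 0.815 km − 0.727 km = e (ρ_m − ρ_c)/ρ_m = 0.088 km.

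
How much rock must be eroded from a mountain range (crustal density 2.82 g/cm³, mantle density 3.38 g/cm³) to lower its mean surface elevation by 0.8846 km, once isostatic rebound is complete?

Net drop Δ = e − u = e − e ρ_c/ρ_m = e (ρ_m − ρ_c)/ρ_m.
e = Δ ρ_m/(ρ_m − ρ_c) = 0.8846 km × 3.38/0.56 = 5.34 km.

5.34 km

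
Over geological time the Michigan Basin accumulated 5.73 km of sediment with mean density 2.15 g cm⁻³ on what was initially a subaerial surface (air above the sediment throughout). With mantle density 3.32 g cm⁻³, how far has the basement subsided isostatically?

Subaerial load: s = t ρ_sed / ρ_m = 5.73 km × 2.15/3.32 = 3.71 km.

3.71 km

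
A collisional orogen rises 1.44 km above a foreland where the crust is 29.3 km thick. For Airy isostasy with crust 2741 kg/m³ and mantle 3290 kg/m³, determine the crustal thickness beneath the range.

37.9 km

Root depth r = h ρ_c / (ρ_m − ρ_c) = 1.44 km × 2741 / 549 = 7.19 km.
Total thickness = T + h + r = 29.3 km + 1.44 km + 7.19 km = 37.9 km.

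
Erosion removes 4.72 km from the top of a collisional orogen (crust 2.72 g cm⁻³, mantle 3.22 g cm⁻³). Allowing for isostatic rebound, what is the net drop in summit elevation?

0.733 km

Rebound u = e ρ_c/ρ_m = 4.72 km × 2.72/3.22 = 3.987 km.
Net surface drop = e − u = 4.72 km − 3.987 km = e (ρ_m − ρ_c)/ρ_m = 0.733 km.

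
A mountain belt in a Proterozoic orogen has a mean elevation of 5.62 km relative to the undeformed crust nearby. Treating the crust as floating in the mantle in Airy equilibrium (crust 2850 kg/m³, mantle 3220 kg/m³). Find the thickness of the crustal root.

Balancing pressure at the compensation depth: the weight of the topography is balanced by the buoyancy of the root, ρ_c h = (ρ_m − ρ_c) r.
r = h · ρ_c / (ρ_m − ρ_c) = 5.62 km × 2850 / (3220 − 2850) = 43.3 km.

43.3 km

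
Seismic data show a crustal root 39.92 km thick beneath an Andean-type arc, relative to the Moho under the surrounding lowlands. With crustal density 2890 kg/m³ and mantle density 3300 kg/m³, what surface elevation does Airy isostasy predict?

5.66 km

In Airy isostatic equilibrium: ρ_c h = (ρ_m − ρ_c) r.
h = r (ρ_m − ρ_c) / ρ_c = 39.92 km × (3300 − 2890) / 2890 = 5.66 km.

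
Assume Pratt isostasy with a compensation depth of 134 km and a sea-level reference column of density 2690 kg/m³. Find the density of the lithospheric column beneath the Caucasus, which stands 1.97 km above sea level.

Pratt balance: ρ_ref D = ρ (D + h).
ρ = ρ_ref D/(D + h) = 2690 × 134 km/(134 km + 1.97 km) = 2650 kg/m³.

2650 kg/m³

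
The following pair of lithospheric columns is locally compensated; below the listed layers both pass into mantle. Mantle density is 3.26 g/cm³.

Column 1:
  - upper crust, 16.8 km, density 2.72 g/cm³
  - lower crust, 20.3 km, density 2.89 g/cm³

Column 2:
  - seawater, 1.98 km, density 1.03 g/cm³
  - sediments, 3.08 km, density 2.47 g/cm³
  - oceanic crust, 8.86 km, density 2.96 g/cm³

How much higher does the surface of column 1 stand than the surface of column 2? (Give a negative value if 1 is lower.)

For any compensation level in the mantle, the mantle terms cancel and isostasy reduces to e = (Σt_1 − Σt_2) − (Σ(ρt)_1 − Σ(ρt)_2) / ρ_m.
Σt_1 = 37.1 km; Σt_2 = 13.92 km; Σ(ρt)_1 = 104.363; Σ(ρt)_2 = 35.8726 (in km·g/cm³).
e = (37.1 − 13.92) − (104.363 − 35.8726) / 3.26 = 2.17 km.

2.17 km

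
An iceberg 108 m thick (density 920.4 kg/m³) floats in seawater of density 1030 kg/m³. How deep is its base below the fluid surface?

Draft d = t ρ_obj/ρ_fluid = 108 m × 920.4/1030 = 96.5 m.

96.5 m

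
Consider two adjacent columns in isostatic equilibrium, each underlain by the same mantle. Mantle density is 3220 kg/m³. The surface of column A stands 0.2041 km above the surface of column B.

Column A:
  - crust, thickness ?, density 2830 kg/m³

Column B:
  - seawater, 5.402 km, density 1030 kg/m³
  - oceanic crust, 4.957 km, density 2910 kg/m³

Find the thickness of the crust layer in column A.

36 km

Take the compensation level at the base of the deeper column (depth z_c below the surface of column A) and equate Σ ρ_i t_i down to z_c; mantle fills any gap and the z_c terms cancel.
Column A: x×2830 + (z_c − 0 − x)×3220
Column B: 0.2041×0 + 5.402×1030 + 4.957×2910 + (z_c − 0.2041 − 10.359)×3220
The z_c×3220 term appears on both sides and cancels. Collect the known terms of each column as K = Σ(ρt)_known − 3220 × (depth of known layers): K_A = 0 − 3220×0 = 0; K_B = 19988.93 − 3220×(0.2041 + 10.359) = −14024.252.
Balance: K_A − x×(3220 − 2830) = K_B, so x = (K_A − K_B)/(3220 − 2830) = 14024.3/390 = 36 km.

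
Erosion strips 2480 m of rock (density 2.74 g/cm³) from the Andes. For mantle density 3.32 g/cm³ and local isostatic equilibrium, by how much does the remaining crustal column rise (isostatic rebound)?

Unloading: uplift u = e ρ_c/ρ_m = 2480 m × 2.74/3.32 = 2050 m.

2050 m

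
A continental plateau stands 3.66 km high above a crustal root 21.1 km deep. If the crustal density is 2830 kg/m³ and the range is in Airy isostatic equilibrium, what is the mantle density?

Airy balance: ρ_c h = (ρ_m − ρ_c) r → ρ_m = ρ_c (1 + h/r).
ρ_m = 2830 × (1 + 3.66 km/21.1 km) = 3320 kg/m³.

3320 kg/m³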